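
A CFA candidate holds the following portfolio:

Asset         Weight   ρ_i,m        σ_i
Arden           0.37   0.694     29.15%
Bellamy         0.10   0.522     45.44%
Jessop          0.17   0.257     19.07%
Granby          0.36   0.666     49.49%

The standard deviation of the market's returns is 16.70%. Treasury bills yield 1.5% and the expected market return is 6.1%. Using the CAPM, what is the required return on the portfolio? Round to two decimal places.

7.71%

β_Arden = 0.694 × 29.15% / 16.70% = 1.2114
β_Bellamy = 0.522 × 45.44% / 16.70% = 1.4203
β_Jessop = 0.257 × 19.07% / 16.70% = 0.2935
β_Granby = 0.666 × 49.49% / 16.70% = 1.9737
β_P = Σ w_i β_i = 0.37×1.2114 + 0.10×1.4203 + 0.17×0.2935 + 0.36×1.9737 = 1.3507
MRP = 6.1% − 1.5% = 4.60%
E(R_P) = R_f + β_P × MRP = 1.5% + 1.3507 × 4.6% = 7.71%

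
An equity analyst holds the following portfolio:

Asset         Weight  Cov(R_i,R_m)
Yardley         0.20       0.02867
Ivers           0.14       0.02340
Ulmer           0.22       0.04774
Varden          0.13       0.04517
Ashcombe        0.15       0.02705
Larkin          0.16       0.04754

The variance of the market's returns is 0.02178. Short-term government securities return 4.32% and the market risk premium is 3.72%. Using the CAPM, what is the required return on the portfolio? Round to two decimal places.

10.65%

β_Yardley = 0.02867 / 0.02178 = 1.3163
β_Ivers = 0.02340 / 0.02178 = 1.0744
β_Ulmer = 0.04774 / 0.02178 = 2.1919
β_Varden = 0.04517 / 0.02178 = 2.0739
β_Ashcombe = 0.02705 / 0.02178 = 1.2420
β_Larkin = 0.04754 / 0.02178 = 2.1827
β_P = Σ w_i β_i = 0.20×1.3163 + 0.14×1.0744 + 0.22×2.1919 + 0.13×2.0739 + 0.15×1.2420 + 0.16×2.1827 = 1.7010
E(R_P) = R_f + β_P × MRP = 4.32% + 1.7010 × 3.72% = 10.65%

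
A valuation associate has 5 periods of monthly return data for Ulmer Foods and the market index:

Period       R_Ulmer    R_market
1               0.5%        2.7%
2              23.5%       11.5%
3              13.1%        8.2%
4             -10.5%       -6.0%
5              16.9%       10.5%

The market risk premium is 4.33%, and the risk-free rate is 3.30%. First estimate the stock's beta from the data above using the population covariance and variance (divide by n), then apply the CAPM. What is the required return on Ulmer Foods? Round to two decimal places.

11.31%

Mean R_i = (0.5 + 23.5 + 13.1 − 10.5 + 16.9) / 5 = 8.7000%
Mean R_m = (2.7 + 11.5 + 8.2 − 6.0 + 10.5) / 5 = 5.3800%
Σ(R_i − R̄_i)(R_m − R̄_m) = 385.4400  ⇒  Cov = 385.4400 / 5 = 77.0880
Σ(R_m − R̄_m)² = 208.3080  ⇒  Var(R_m) = 208.3080 / 5 = 41.6616
β = Cov / Var(R_m) = 77.0880 / 41.6616 = 1.8503
E(R) = R_f + β × MRP = 3.30% + 1.8503 × 4.33% = 11.31%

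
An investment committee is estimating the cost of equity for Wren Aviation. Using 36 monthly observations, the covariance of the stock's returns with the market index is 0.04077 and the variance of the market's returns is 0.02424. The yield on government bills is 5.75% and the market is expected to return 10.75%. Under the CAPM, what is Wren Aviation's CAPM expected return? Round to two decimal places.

β = Cov(R_i, R_m) / Var(R_m) = 0.04077 / 0.02424 = 1.6819
MRP = 10.75% − 5.75% = 5.00%
E(R) = R_f + β × MRP = 5.75% + 1.6819 × 5.00% = 14.16%

14.16%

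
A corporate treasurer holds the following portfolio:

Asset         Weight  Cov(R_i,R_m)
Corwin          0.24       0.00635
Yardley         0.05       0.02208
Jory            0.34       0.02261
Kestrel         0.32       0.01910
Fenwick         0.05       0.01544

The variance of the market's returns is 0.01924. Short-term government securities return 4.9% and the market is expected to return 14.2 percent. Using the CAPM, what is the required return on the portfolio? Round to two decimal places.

β_Corwin = 0.00635 / 0.01924 = 0.3300
β_Yardley = 0.02208 / 0.01924 = 1.1476
β_Jory = 0.02261 / 0.01924 = 1.1752
β_Kestrel = 0.01910 / 0.01924 = 0.9927
β_Fenwick = 0.01544 / 0.01924 = 0.8025
β_P = Σ w_i β_i = 0.24×0.3300 + 0.05×1.1476 + 0.34×1.1752 + 0.32×0.9927 + 0.05×0.8025 = 0.8939
MRP = 14.2% − 4.9% = 9.30%
E(R_P) = R_f + β_P × MRP = 4.9% + 0.8939 × 9.3% = 13.21%

13.21%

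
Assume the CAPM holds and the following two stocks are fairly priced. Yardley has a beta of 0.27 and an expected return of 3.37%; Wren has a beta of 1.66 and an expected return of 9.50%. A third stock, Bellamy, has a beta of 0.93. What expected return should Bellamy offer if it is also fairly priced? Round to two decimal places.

MRP (SML slope) = (9.50% − 3.37%) / (1.66 − 0.27) = 6.13% / 1.39 = 4.4101%
R_f (intercept) = 3.37% − 0.27 × 4.4101% = 2.1793%
E(R_Bellamy) = R_f + β × MRP = 2.1793% + 0.93 × 4.4101% = 6.28%

6.28%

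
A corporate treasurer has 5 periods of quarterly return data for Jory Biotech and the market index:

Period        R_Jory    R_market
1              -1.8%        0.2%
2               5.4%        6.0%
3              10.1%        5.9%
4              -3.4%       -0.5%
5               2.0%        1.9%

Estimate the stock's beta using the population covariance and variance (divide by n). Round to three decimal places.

1.671

Mean R_i = (-1.8 + 5.4 + 10.1 − 3.4 + 2.0) / 5 = 2.4600%
Mean R_m = (0.2 + 6.0 + 5.9 − 0.5 + 1.9) / 5 = 2.7000%
Σ(R_i − R̄_i)(R_m − R̄_m) = 63.9200  ⇒  Cov = 63.9200 / 5 = 12.7840
Σ(R_m − R̄_m)² = 38.2600  ⇒  Var(R_m) = 38.2600 / 5 = 7.6520
β = Cov / Var(R_m) = 12.7840 / 7.6520 = 1.6707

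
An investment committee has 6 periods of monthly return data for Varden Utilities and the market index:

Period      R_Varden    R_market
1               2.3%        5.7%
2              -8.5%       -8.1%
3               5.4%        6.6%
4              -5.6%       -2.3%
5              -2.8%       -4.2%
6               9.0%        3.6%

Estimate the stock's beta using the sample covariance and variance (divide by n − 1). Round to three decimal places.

Mean R_i = (2.3 − 8.5 + 5.4 − 5.6 − 2.8 + 9.0) / 6 = -0.0333%
Mean R_m = (5.7 − 8.1 + 6.6 − 2.3 − 4.2 + 3.6) / 6 = 0.2167%
Σ(R_i − R̄_i)(R_m − R̄_m) = 174.6833  ⇒  Cov = 174.6833 / 5 = 34.9367
Σ(R_m − R̄_m)² = 177.2683  ⇒  Var(R_m) = 177.2683 / 5 = 35.4537
β = Cov / Var(R_m) = 34.9367 / 35.4537 = 0.9854

0.985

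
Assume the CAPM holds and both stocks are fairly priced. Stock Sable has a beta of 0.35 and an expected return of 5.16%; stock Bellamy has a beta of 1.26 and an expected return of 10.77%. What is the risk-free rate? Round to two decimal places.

Both satisfy E(R) = R_f + β·MRP, so the slope of the SML is
MRP = (10.77% − 5.16%) / (1.26 − 0.35) = 5.61% / 0.91 = 6.1648%
R_f = E(R_Sable) − β_Sable·MRP = 5.16% − 0.35 × 6.1648% = 3.0023%

3.00%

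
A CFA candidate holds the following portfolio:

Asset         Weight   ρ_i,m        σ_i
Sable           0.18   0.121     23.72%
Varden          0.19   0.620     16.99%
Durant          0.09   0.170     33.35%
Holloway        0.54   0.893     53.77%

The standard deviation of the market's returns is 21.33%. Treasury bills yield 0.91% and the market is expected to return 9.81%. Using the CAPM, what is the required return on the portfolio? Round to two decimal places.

β_Sable = 0.121 × 23.72% / 21.33% = 0.1346
β_Varden = 0.620 × 16.99% / 21.33% = 0.4938
β_Durant = 0.170 × 33.35% / 21.33% = 0.2658
β_Holloway = 0.893 × 53.77% / 21.33% = 2.2511
β_P = Σ w_i β_i = 0.18×0.1346 + 0.19×0.4938 + 0.09×0.2658 + 0.54×2.2511 = 1.3576
MRP = 9.81% − 0.91% = 8.90%
E(R_P) = R_f + β_P × MRP = 0.91% + 1.3576 × 8.90% = 12.99%

12.99%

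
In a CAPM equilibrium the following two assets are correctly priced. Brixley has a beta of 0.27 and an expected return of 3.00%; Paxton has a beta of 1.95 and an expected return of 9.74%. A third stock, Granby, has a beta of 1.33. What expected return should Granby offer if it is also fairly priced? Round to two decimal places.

MRP (SML slope) = (9.74% − 3.00%) / (1.95 − 0.27) = 6.74% / 1.68 = 4.0119%
R_f (intercept) = 3.00% − 0.27 × 4.0119% = 1.9168%
E(R_Granby) = R_f + β × MRP = 1.9168% + 1.33 × 4.0119% = 7.25%

7.25%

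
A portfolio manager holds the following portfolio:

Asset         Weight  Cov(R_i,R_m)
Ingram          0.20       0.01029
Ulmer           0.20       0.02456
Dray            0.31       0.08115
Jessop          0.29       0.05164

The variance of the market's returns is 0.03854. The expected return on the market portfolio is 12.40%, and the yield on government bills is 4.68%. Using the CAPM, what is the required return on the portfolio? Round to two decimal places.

β_Ingram = 0.01029 / 0.03854 = 0.2670
β_Ulmer = 0.02456 / 0.03854 = 0.6373
β_Dray = 0.08115 / 0.03854 = 2.1056
β_Jessop = 0.05164 / 0.03854 = 1.3399
β_P = Σ w_i β_i = 0.20×0.2670 + 0.20×0.6373 + 0.31×2.1056 + 0.29×1.3399 = 1.2222
MRP = 12.40% − 4.68% = 7.72%
E(R_P) = R_f + β_P × MRP = 4.68% + 1.2222 × 7.72% = 14.12%

14.12%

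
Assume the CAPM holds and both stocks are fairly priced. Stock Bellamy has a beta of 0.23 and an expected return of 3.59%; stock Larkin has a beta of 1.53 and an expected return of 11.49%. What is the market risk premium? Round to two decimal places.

Both satisfy E(R) = R_f + β·MRP, so the slope of the SML is
MRP = (11.49% − 3.59%) / (1.53 − 0.23) = 7.90% / 1.30 = 6.0769%

6.08%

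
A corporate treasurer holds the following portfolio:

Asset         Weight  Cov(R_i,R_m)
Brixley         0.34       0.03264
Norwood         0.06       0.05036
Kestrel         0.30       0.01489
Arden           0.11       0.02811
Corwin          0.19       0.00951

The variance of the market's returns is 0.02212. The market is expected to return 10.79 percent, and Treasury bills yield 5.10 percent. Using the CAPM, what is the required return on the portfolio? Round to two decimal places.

11.14%

β_Brixley = 0.03264 / 0.02212 = 1.4756
β_Norwood = 0.05036 / 0.02212 = 2.2767
β_Kestrel = 0.01489 / 0.02212 = 0.6731
β_Arden = 0.02811 / 0.02212 = 1.2708
β_Corwin = 0.00951 / 0.02212 = 0.4299
β_P = Σ w_i β_i = 0.34×1.4756 + 0.06×2.2767 + 0.30×0.6731 + 0.11×1.2708 + 0.19×0.4299 = 1.0617
MRP = 10.79% − 5.10% = 5.69%
E(R_P) = R_f + β_P × MRP = 5.10% + 1.0617 × 5.69% = 11.14%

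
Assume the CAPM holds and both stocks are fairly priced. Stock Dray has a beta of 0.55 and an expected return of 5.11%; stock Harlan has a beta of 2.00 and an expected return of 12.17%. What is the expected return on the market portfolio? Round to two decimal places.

7.30%

Both satisfy E(R) = R_f + β·MRP, so the slope of the SML is
MRP = (12.17% − 5.11%) / (2.00 − 0.55) = 7.06% / 1.45 = 4.8690%
R_f = E(R_Dray) − β_Dray·MRP = 5.11% − 0.55 × 4.8690% = 2.4321%
E(R_m) = R_f + MRP = 2.4321% + 4.8690% = 7.30%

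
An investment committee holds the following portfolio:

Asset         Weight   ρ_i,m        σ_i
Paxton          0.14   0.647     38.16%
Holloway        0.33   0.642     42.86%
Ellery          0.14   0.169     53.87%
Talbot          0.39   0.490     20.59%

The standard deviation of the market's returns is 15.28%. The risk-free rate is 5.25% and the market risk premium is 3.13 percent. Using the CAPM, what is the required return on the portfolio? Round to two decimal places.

β_Paxton = 0.647 × 38.16% / 15.28% = 1.6158
β_Holloway = 0.642 × 42.86% / 15.28% = 1.8008
β_Ellery = 0.169 × 53.87% / 15.28% = 0.5958
β_Talbot = 0.490 × 20.59% / 15.28% = 0.6603
β_P = Σ w_i β_i = 0.14×1.6158 + 0.33×1.8008 + 0.14×0.5958 + 0.39×0.6603 = 1.1614
E(R_P) = R_f + β_P × MRP = 5.25% + 1.1614 × 3.13% = 8.89%

8.89%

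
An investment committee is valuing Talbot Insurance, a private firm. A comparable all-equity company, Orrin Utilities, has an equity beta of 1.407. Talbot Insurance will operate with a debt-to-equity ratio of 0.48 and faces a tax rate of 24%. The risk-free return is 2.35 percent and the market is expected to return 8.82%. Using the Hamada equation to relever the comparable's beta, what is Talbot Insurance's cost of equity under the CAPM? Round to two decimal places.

β_L = β_U × [1 + (1 − t)(D/E)] = 1.407 × [1 + (1 − 0.24) × 0.48]
    = 1.407 × [1 + 0.76 × 0.48] = 1.407 × 1.3648 = 1.9203
MRP = 8.82% − 2.35% = 6.47%
E(R) = R_f + β_L × MRP = 2.35% + 1.9203 × 6.47% = 14.77%

14.77%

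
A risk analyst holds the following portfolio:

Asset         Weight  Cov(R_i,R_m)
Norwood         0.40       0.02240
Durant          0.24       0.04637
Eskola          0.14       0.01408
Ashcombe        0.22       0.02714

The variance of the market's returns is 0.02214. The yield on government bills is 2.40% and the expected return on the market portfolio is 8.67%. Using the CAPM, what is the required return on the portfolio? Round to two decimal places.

β_Norwood = 0.02240 / 0.02214 = 1.0117
β_Durant = 0.04637 / 0.02214 = 2.0944
β_Eskola = 0.01408 / 0.02214 = 0.6360
β_Ashcombe = 0.02714 / 0.02214 = 1.2258
β_P = Σ w_i β_i = 0.40×1.0117 + 0.24×2.0944 + 0.14×0.6360 + 0.22×1.2258 = 1.2661
MRP = 8.67% − 2.40% = 6.27%
E(R_P) = R_f + β_P × MRP = 2.40% + 1.2661 × 6.27% = 10.34%

10.34%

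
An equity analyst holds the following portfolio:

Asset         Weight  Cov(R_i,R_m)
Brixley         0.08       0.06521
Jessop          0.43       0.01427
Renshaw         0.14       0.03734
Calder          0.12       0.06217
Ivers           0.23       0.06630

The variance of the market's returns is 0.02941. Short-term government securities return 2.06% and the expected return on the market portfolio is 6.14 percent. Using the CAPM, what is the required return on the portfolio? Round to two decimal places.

β_Brixley = 0.06521 / 0.02941 = 2.2173
β_Jessop = 0.01427 / 0.02941 = 0.4852
β_Renshaw = 0.03734 / 0.02941 = 1.2696
β_Calder = 0.06217 / 0.02941 = 2.1139
β_Ivers = 0.06630 / 0.02941 = 2.2543
β_P = Σ w_i β_i = 0.08×2.2173 + 0.43×0.4852 + 0.14×1.2696 + 0.12×2.1139 + 0.23×2.2543 = 1.3359
MRP = 6.14% − 2.06% = 4.08%
E(R_P) = R_f + β_P × MRP = 2.06% + 1.3359 × 4.08% = 7.51%

7.51%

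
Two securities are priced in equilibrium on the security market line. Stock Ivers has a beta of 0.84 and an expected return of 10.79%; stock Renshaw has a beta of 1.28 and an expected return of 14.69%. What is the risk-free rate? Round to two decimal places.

3.34%

Both satisfy E(R) = R_f + β·MRP, so the slope of the SML is
MRP = (14.69% − 10.79%) / (1.28 − 0.84) = 3.90% / 0.44 = 8.8636%
R_f = E(R_Ivers) − β_Ivers·MRP = 10.79% − 0.84 × 8.8636% = 3.3446%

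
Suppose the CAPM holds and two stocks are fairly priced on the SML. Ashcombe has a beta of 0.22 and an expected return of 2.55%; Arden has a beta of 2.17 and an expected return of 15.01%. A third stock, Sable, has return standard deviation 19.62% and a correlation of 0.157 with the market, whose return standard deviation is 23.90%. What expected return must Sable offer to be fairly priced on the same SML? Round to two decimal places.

MRP = (15.01% − 2.55%) / (2.17 − 0.22) = 6.3897%
R_f = 2.55% − 0.22 × 6.3897% = 1.1443%
β_Sable = ρ·σ_i/σ_m = 0.157 × 19.62 / 23.90 = 0.1289
E(R_Sable) = R_f + β × MRP = 1.1443% + 0.1289 × 6.3897% = 1.97%

1.97%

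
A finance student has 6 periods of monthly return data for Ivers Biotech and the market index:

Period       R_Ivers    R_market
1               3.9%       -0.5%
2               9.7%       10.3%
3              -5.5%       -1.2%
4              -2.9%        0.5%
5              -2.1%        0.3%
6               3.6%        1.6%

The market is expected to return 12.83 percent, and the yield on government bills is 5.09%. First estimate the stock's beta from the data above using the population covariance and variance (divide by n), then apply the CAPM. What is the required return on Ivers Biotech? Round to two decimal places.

13.30%

Mean R_i = (3.9 + 9.7 − 5.5 − 2.9 − 2.1 + 3.6) / 6 = 1.1167%
Mean R_m = (-0.5 + 10.3 − 1.2 + 0.5 + 0.3 + 1.6) / 6 = 1.8333%
Σ(R_i − R̄_i)(R_m − R̄_m) = 95.9567  ⇒  Cov = 95.9567 / 6 = 15.9928
Σ(R_m − R̄_m)² = 90.5133  ⇒  Var(R_m) = 90.5133 / 6 = 15.0856
β = Cov / Var(R_m) = 15.9928 / 15.0856 = 1.0601
MRP = 12.83% − 5.09% = 7.74%
E(R) = R_f + β × MRP = 5.09% + 1.0601 × 7.74% = 13.30%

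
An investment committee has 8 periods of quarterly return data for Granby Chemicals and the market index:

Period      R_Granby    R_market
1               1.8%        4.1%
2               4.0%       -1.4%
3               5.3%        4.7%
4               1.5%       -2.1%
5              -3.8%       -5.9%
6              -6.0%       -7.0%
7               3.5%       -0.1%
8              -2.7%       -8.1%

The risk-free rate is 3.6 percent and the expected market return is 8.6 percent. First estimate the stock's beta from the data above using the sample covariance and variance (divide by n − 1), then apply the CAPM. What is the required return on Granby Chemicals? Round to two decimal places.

7.17%

Mean R_i = (1.8 + 4.0 + 5.3 + 1.5 − 3.8 − 6.0 + 3.5 − 2.7) / 8 = 0.4500%
Mean R_m = (4.1 − 1.4 + 4.7 − 2.1 − 5.9 − 7.0 − 0.1 − 8.1) / 8 = -1.9750%
Σ(R_i − R̄_i)(R_m − R̄_m) = 116.5900  ⇒  Cov = 116.5900 / 7 = 16.6557
Σ(R_m − R̄_m)² = 163.4950  ⇒  Var(R_m) = 163.4950 / 7 = 23.3564
β = Cov / Var(R_m) = 16.6557 / 23.3564 = 0.7131
MRP = 8.6% − 3.6% = 5.00%
E(R) = R_f + β × MRP = 3.6% + 0.7131 × 5.0% = 7.17%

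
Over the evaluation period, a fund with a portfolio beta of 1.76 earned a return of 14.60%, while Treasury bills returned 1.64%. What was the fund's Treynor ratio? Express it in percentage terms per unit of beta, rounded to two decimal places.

Treynor = (R_P − R_f) / β_P = (14.60% − 1.64%) / 1.7600 = 12.96% / 1.7600 = 7.36%

7.36%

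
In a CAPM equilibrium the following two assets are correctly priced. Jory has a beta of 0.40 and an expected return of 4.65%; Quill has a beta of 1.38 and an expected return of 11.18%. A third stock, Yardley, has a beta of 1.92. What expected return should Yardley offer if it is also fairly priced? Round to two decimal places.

14.78%

MRP (SML slope) = (11.18% − 4.65%) / (1.38 − 0.40) = 6.53% / 0.98 = 6.6633%
R_f (intercept) = 4.65% − 0.40 × 6.6633% = 1.9847%
E(R_Yardley) = R_f + β × MRP = 1.9847% + 1.92 × 6.6633% = 14.78%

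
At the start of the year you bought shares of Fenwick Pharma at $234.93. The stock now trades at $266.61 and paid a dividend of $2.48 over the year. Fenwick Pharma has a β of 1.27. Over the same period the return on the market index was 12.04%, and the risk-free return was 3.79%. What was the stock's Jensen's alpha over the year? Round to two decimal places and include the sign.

+0.27%

Realised HPR = (P1 + D1 − P0) / P0 = (266.61 + 2.48 − 234.93) / 234.93 = 34.16 / 234.93 = 14.5405%
MRP = 12.04% − 3.79% = 8.25%
CAPM required = R_f + β·MRP = 3.79% + 1.27 × 8.25% = 14.2675%
α = realised − required = 14.5405% − 14.2675% = +0.27%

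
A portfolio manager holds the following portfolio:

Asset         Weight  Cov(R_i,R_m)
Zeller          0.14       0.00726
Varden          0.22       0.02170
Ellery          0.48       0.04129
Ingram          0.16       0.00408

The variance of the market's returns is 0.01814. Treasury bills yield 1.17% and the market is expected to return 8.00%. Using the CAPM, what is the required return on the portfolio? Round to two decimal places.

11.06%

β_Zeller = 0.00726 / 0.01814 = 0.4002
β_Varden = 0.02170 / 0.01814 = 1.1963
β_Ellery = 0.04129 / 0.01814 = 2.2762
β_Ingram = 0.00408 / 0.01814 = 0.2249
β_P = Σ w_i β_i = 0.14×0.4002 + 0.22×1.1963 + 0.48×2.2762 + 0.16×0.2249 = 1.4478
MRP = 8.00% − 1.17% = 6.83%
E(R_P) = R_f + β_P × MRP = 1.17% + 1.4478 × 6.83% = 11.06%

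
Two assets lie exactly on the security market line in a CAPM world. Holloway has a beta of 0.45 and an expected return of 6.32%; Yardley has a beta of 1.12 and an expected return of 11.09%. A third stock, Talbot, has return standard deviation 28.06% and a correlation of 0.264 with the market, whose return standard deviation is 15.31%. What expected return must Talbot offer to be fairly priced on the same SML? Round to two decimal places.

MRP = (11.09% − 6.32%) / (1.12 − 0.45) = 7.1194%
R_f = 6.32% − 0.45 × 7.1194% = 3.1163%
β_Talbot = ρ·σ_i/σ_m = 0.264 × 28.06 / 15.31 = 0.4839
E(R_Talbot) = R_f + β × MRP = 3.1163% + 0.4839 × 7.1194% = 6.56%

6.56%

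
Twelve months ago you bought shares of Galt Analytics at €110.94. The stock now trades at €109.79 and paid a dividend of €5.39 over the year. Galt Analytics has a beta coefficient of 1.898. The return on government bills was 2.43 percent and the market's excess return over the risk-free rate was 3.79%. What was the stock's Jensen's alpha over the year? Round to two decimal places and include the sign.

-5.80%

Realised HPR = (P1 + D1 − P0) / P0 = (109.79 + 5.39 − 110.94) / 110.94 = 4.24 / 110.94 = 3.8219%
CAPM required = R_f + β·MRP = 2.43% + 1.898 × 3.79% = 9.62342%
α = realised − required = 3.8219% − 9.62342% = -5.80%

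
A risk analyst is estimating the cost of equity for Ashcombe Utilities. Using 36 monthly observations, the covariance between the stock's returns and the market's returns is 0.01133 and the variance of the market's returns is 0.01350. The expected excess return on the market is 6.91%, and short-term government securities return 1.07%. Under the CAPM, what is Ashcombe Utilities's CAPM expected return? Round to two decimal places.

6.87%

β = Cov(R_i, R_m) / Var(R_m) = 0.01133 / 0.01350 = 0.8393
E(R) = R_f + β × MRP = 1.07% + 0.8393 × 6.91% = 6.87%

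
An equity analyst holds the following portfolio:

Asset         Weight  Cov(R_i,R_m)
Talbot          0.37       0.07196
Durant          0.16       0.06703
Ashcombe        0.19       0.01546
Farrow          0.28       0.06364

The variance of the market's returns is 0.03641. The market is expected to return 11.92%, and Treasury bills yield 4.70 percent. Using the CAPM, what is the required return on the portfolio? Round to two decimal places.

β_Talbot = 0.07196 / 0.03641 = 1.9764
β_Durant = 0.06703 / 0.03641 = 1.8410
β_Ashcombe = 0.01546 / 0.03641 = 0.4246
β_Farrow = 0.06364 / 0.03641 = 1.7479
β_P = Σ w_i β_i = 0.37×1.9764 + 0.16×1.8410 + 0.19×0.4246 + 0.28×1.7479 = 1.5959
MRP = 11.92% − 4.70% = 7.22%
E(R_P) = R_f + β_P × MRP = 4.70% + 1.5959 × 7.22% = 16.22%

16.22%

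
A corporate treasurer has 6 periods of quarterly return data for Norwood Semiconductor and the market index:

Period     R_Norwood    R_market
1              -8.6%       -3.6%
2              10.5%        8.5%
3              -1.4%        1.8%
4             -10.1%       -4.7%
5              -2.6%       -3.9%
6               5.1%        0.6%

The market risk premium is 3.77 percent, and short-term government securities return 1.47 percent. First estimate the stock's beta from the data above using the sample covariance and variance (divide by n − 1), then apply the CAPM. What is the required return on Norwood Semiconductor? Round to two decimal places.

Mean R_i = (-8.6 + 10.5 − 1.4 − 10.1 − 2.6 + 5.1) / 6 = -1.1833%
Mean R_m = (-3.6 + 8.5 + 1.8 − 4.7 − 3.9 + 0.6) / 6 = -0.2167%
Σ(R_i − R̄_i)(R_m − R̄_m) = 176.8217  ⇒  Cov = 176.8217 / 5 = 35.3643
Σ(R_m − R̄_m)² = 125.8283  ⇒  Var(R_m) = 125.8283 / 5 = 25.1657
β = Cov / Var(R_m) = 35.3643 / 25.1657 = 1.4053
E(R) = R_f + β × MRP = 1.47% + 1.4053 × 3.77% = 6.77%

6.77%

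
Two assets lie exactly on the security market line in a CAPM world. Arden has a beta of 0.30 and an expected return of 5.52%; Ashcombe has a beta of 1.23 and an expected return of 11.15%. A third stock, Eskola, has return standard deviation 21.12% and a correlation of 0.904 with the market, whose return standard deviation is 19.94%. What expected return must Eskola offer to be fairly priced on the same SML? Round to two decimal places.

9.50%

MRP = (11.15% − 5.52%) / (1.23 − 0.30) = 6.0538%
R_f = 5.52% − 0.30 × 6.0538% = 3.7039%
β_Eskola = ρ·σ_i/σ_m = 0.904 × 21.12 / 19.94 = 0.9575
E(R_Eskola) = R_f + β × MRP = 3.7039% + 0.9575 × 6.0538% = 9.50%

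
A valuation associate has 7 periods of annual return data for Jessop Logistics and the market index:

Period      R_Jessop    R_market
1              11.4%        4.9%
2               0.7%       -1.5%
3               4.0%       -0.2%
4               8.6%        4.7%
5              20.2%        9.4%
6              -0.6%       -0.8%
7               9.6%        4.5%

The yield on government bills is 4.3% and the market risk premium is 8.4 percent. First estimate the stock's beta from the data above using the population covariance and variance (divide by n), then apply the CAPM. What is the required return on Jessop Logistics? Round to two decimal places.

Mean R_i = (11.4 + 0.7 + 4.0 + 8.6 + 20.2 − 0.6 + 9.6) / 7 = 7.7000%
Mean R_m = (4.9 − 1.5 − 0.2 + 4.7 + 9.4 − 0.8 + 4.5) / 7 = 3.0000%
Σ(R_i − R̄_i)(R_m − R̄_m) = 166.2900  ⇒  Cov = 166.2900 / 7 = 23.7557
Σ(R_m − R̄_m)² = 94.6400  ⇒  Var(R_m) = 94.6400 / 7 = 13.5200
β = Cov / Var(R_m) = 23.7557 / 13.5200 = 1.7571
E(R) = R_f + β × MRP = 4.3% + 1.7571 × 8.4% = 19.06%

19.06%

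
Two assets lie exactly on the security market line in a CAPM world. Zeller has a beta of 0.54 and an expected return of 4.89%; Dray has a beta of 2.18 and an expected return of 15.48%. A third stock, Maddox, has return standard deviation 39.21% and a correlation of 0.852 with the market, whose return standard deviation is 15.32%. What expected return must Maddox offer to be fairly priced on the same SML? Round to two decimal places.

15.48%

MRP = (15.48% − 4.89%) / (2.18 − 0.54) = 6.4573%
R_f = 4.89% − 0.54 × 6.4573% = 1.4031%
β_Maddox = ρ·σ_i/σ_m = 0.852 × 39.21 / 15.32 = 2.1806
E(R_Maddox) = R_f + β × MRP = 1.4031% + 2.1806 × 6.4573% = 15.48%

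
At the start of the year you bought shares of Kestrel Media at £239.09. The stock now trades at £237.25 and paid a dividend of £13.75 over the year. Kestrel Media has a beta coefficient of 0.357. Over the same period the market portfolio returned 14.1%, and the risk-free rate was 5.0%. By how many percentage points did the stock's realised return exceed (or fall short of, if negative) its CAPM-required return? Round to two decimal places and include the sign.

-3.27%

Realised HPR = (P1 + D1 − P0) / P0 = (237.25 + 13.75 − 239.09) / 239.09 = 11.91 / 239.09 = 4.9814%
MRP = 14.1% − 5.0% = 9.10%
CAPM required = R_f + β·MRP = 5.0% + 0.357 × 9.1% = 8.2487%
α = realised − required = 4.9814% − 8.2487% = -3.27%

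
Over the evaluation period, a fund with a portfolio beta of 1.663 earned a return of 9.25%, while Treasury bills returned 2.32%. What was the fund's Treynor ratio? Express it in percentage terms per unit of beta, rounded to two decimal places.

4.17%

Treynor = (R_P − R_f) / β_P = (9.25% − 2.32%) / 1.6630 = 6.93% / 1.6630 = 4.17%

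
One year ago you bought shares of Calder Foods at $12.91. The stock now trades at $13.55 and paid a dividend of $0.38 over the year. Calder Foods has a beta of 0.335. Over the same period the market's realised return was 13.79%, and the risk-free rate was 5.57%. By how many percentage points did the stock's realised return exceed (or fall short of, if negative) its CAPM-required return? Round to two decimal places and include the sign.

Realised HPR = (P1 + D1 − P0) / P0 = (13.55 + 0.38 − 12.91) / 12.91 = 1.02 / 12.91 = 7.9009%
MRP = 13.79% − 5.57% = 8.22%
CAPM required = R_f + β·MRP = 5.57% + 0.335 × 8.22% = 8.32370%
α = realised − required = 7.9009% − 8.32370% = -0.42%

-0.42%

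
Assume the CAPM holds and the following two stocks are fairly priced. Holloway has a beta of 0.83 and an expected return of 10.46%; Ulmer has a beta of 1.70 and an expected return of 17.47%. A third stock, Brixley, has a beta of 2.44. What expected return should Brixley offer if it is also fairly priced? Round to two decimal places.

MRP (SML slope) = (17.47% − 10.46%) / (1.70 − 0.83) = 7.01% / 0.87 = 8.0575%
R_f (intercept) = 10.46% − 0.83 × 8.0575% = 3.7723%
E(R_Brixley) = R_f + β × MRP = 3.7723% + 2.44 × 8.0575% = 23.43%

23.43%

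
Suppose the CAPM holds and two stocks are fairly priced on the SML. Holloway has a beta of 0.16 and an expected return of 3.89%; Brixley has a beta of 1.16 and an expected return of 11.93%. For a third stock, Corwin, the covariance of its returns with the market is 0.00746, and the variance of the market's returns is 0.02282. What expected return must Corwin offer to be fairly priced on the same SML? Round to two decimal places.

5.23%

MRP = (11.93% − 3.89%) / (1.16 − 0.16) = 8.0400%
R_f = 3.89% − 0.16 × 8.0400% = 2.6036%
β_Corwin = Cov / Var(R_m) = 0.00746 / 0.02282 = 0.3269
E(R_Corwin) = R_f + β × MRP = 2.6036% + 0.3269 × 8.0400% = 5.23%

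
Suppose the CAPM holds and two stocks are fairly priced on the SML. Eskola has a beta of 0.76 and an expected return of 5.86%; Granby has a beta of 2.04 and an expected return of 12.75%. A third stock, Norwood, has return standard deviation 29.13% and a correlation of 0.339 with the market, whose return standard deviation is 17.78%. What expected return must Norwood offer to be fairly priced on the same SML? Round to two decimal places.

MRP = (12.75% − 5.86%) / (2.04 − 0.76) = 5.3828%
R_f = 5.86% − 0.76 × 5.3828% = 1.7691%
β_Norwood = ρ·σ_i/σ_m = 0.339 × 29.13 / 17.78 = 0.5554
E(R_Norwood) = R_f + β × MRP = 1.7691% + 0.5554 × 5.3828% = 4.76%

4.76%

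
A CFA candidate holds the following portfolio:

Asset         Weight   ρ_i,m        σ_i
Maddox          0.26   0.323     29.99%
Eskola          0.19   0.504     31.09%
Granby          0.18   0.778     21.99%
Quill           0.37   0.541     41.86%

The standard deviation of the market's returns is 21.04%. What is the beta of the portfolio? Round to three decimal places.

β_Maddox = 0.323 × 29.99% / 21.04% = 0.4604
β_Eskola = 0.504 × 31.09% / 21.04% = 0.7447
β_Granby = 0.778 × 21.99% / 21.04% = 0.8131
β_Quill = 0.541 × 41.86% / 21.04% = 1.0763
β_P = Σ w_i β_i = 0.26×0.4604 + 0.19×0.7447 + 0.18×0.8131 + 0.37×1.0763 = 0.8058

0.806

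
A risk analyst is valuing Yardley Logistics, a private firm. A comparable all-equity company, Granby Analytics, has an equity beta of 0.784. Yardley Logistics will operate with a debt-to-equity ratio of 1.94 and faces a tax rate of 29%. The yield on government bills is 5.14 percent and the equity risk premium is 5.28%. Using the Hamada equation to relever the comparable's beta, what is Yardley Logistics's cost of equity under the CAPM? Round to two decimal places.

β_L = β_U × [1 + (1 − t)(D/E)] = 0.784 × [1 + (1 − 0.29) × 1.94]
    = 0.784 × [1 + 0.71 × 1.94] = 0.784 × 2.3774 = 1.8639
E(R) = R_f + β_L × MRP = 5.14% + 1.8639 × 5.28% = 14.98%

14.98%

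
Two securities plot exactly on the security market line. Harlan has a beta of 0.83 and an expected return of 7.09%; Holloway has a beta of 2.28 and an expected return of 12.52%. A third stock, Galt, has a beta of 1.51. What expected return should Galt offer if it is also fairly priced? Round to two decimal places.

MRP (SML slope) = (12.52% − 7.09%) / (2.28 − 0.83) = 5.43% / 1.45 = 3.7448%
R_f (intercept) = 7.09% − 0.83 × 3.7448% = 3.9818%
E(R_Galt) = R_f + β × MRP = 3.9818% + 1.51 × 3.7448% = 9.64%

9.64%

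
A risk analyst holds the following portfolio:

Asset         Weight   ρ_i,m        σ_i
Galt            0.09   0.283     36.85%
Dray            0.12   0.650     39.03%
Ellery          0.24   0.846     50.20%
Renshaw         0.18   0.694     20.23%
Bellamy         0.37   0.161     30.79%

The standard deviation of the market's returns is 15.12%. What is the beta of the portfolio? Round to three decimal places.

1.226

β_Galt = 0.283 × 36.85% / 15.12% = 0.6897
β_Dray = 0.650 × 39.03% / 15.12% = 1.6779
β_Ellery = 0.846 × 50.20% / 15.12% = 2.8088
β_Renshaw = 0.694 × 20.23% / 15.12% = 0.9285
β_Bellamy = 0.161 × 30.79% / 15.12% = 0.3279
β_P = Σ w_i β_i = 0.09×0.6897 + 0.12×1.6779 + 0.24×2.8088 + 0.18×0.9285 + 0.37×0.3279 = 1.2260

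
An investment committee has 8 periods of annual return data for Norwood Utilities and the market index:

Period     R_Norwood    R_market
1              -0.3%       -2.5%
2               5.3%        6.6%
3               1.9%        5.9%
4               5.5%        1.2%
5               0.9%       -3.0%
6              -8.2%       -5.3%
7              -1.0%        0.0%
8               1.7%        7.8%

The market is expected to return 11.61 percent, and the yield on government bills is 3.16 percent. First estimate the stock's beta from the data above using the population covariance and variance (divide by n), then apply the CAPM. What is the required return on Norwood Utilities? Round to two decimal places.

8.13%

Mean R_i = (-0.3 + 5.3 + 1.9 + 5.5 + 0.9 − 8.2 − 1.0 + 1.7) / 8 = 0.7250%
Mean R_m = (-2.5 + 6.6 + 5.9 + 1.2 − 3.0 − 5.3 + 0.0 + 7.8) / 8 = 1.3375%
Σ(R_i − R̄_i)(R_m − R̄_m) = 99.8025  ⇒  Cov = 99.8025 / 8 = 12.4753
Σ(R_m − R̄_m)² = 169.6788  ⇒  Var(R_m) = 169.6788 / 8 = 21.2099
β = Cov / Var(R_m) = 12.4753 / 21.2099 = 0.5882
MRP = 11.61% − 3.16% = 8.45%
E(R) = R_f + β × MRP = 3.16% + 0.5882 × 8.45% = 8.13%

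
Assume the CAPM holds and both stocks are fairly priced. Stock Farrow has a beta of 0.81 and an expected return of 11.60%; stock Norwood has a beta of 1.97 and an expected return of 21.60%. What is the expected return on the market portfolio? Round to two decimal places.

13.24%

Both satisfy E(R) = R_f + β·MRP, so the slope of the SML is
MRP = (21.60% − 11.60%) / (1.97 − 0.81) = 10.00% / 1.16 = 8.6207%
R_f = E(R_Farrow) − β_Farrow·MRP = 11.60% − 0.81 × 8.6207% = 4.6172%
E(R_m) = R_f + MRP = 4.6172% + 8.6207% = 13.24%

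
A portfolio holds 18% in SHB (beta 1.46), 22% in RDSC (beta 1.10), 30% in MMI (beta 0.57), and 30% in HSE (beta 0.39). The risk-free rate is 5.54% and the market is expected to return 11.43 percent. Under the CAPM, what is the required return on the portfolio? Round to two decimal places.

10.21%

β_P = Σ w_i β_i = 0.18×1.46 + 0.22×1.10 + 0.30×0.57 + 0.30×0.39 = 0.7928
MRP = 11.43% − 5.54% = 5.89%
E(R_P) = R_f + β_P × MRP = 5.54% + 0.7928 × 5.89% = 10.21%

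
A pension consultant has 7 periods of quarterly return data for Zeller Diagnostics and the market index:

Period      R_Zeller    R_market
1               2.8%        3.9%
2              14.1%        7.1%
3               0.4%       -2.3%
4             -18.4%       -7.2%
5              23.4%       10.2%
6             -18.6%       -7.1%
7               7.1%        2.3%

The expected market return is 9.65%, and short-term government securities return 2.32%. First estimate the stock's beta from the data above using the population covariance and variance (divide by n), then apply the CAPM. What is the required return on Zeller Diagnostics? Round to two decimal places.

Mean R_i = (2.8 + 14.1 + 0.4 − 18.4 + 23.4 − 18.6 + 7.1) / 7 = 1.5429%
Mean R_m = (3.9 + 7.1 − 2.3 − 7.2 + 10.2 − 7.1 + 2.3) / 7 = 0.9857%
Σ(R_i − R̄_i)(R_m − R̄_m) = 619.0143  ⇒  Cov = 619.0143 / 7 = 88.4306
Σ(R_m − R̄_m)² = 275.6886  ⇒  Var(R_m) = 275.6886 / 7 = 39.3841
β = Cov / Var(R_m) = 88.4306 / 39.3841 = 2.2453
MRP = 9.65% − 2.32% = 7.33%
E(R) = R_f + β × MRP = 2.32% + 2.2453 × 7.33% = 18.78%

18.78%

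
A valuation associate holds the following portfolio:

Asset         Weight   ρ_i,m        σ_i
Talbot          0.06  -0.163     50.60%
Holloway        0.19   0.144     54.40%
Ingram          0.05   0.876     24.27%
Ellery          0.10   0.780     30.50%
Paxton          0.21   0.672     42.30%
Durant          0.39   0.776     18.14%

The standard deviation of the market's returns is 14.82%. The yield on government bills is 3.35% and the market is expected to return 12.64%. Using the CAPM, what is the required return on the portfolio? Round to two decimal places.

13.31%

β_Talbot = -0.163 × 50.60% / 14.82% = -0.5565
β_Holloway = 0.144 × 54.40% / 14.82% = 0.5286
β_Ingram = 0.876 × 24.27% / 14.82% = 1.4346
β_Ellery = 0.780 × 30.50% / 14.82% = 1.6053
β_Paxton = 0.672 × 42.30% / 14.82% = 1.9181
β_Durant = 0.776 × 18.14% / 14.82% = 0.9498
β_P = Σ w_i β_i = 0.06×-0.5565 + 0.19×0.5286 + 0.05×1.4346 + 0.10×1.6053 + 0.21×1.9181 + 0.39×0.9498 = 1.0725
MRP = 12.64% − 3.35% = 9.29%
E(R_P) = R_f + β_P × MRP = 3.35% + 1.0725 × 9.29% = 13.31%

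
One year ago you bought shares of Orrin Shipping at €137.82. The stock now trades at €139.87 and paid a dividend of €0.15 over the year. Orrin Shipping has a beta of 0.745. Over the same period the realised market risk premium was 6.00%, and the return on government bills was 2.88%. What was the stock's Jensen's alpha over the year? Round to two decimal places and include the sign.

-5.75%

Realised HPR = (P1 + D1 − P0) / P0 = (139.87 + 0.15 − 137.82) / 137.82 = 2.20 / 137.82 = 1.5963%
CAPM required = R_f + β·MRP = 2.88% + 0.745 × 6.00% = 7.35000%
α = realised − required = 1.5963% − 7.35000% = -5.75%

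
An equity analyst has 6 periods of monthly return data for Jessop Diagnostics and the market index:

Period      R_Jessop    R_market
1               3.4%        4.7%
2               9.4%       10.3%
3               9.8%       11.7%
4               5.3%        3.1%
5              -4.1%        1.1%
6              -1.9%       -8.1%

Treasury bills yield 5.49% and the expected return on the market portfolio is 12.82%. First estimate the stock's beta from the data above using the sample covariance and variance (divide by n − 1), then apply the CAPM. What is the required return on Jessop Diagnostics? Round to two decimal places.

Mean R_i = (3.4 + 9.4 + 9.8 + 5.3 − 4.1 − 1.9) / 6 = 3.6500%
Mean R_m = (4.7 + 10.3 + 11.7 + 3.1 + 1.1 − 8.1) / 6 = 3.8000%
Σ(R_i − R̄_i)(R_m − R̄_m) = 171.5500  ⇒  Cov = 171.5500 / 5 = 34.3100
Σ(R_m − R̄_m)² = 254.8600  ⇒  Var(R_m) = 254.8600 / 5 = 50.9720
β = Cov / Var(R_m) = 34.3100 / 50.9720 = 0.6731
MRP = 12.82% − 5.49% = 7.33%
E(R) = R_f + β × MRP = 5.49% + 0.6731 × 7.33% = 10.42%

10.42%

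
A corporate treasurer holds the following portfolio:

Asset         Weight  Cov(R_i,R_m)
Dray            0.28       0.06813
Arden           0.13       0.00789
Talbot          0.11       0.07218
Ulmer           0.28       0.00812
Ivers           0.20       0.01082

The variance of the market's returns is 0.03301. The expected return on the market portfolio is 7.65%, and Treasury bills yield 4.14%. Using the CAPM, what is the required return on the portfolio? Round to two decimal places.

7.59%

β_Dray = 0.06813 / 0.03301 = 2.0639
β_Arden = 0.00789 / 0.03301 = 0.2390
β_Talbot = 0.07218 / 0.03301 = 2.1866
β_Ulmer = 0.00812 / 0.03301 = 0.2460
β_Ivers = 0.01082 / 0.03301 = 0.3278
β_P = Σ w_i β_i = 0.28×2.0639 + 0.13×0.2390 + 0.11×2.1866 + 0.28×0.2460 + 0.20×0.3278 = 0.9839
MRP = 7.65% − 4.14% = 3.51%
E(R_P) = R_f + β_P × MRP = 4.14% + 0.9839 × 3.51% = 7.59%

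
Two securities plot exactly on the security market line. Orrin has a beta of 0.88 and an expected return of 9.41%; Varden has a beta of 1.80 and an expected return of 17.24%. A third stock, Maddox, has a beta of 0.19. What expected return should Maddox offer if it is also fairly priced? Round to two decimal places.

3.54%

MRP (SML slope) = (17.24% − 9.41%) / (1.80 − 0.88) = 7.83% / 0.92 = 8.5109%
R_f (intercept) = 9.41% − 0.88 × 8.5109% = 1.9204%
E(R_Maddox) = R_f + β × MRP = 1.9204% + 0.19 × 8.5109% = 3.54%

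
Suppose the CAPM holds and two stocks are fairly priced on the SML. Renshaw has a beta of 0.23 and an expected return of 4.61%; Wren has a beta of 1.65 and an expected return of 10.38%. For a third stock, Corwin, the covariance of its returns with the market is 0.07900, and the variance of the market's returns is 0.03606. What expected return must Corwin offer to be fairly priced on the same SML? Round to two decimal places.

MRP = (10.38% − 4.61%) / (1.65 − 0.23) = 4.0634%
R_f = 4.61% − 0.23 × 4.0634% = 3.6754%
β_Corwin = Cov / Var(R_m) = 0.07900 / 0.03606 = 2.1908
E(R_Corwin) = R_f + β × MRP = 3.6754% + 2.1908 × 4.0634% = 12.58%

12.58%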